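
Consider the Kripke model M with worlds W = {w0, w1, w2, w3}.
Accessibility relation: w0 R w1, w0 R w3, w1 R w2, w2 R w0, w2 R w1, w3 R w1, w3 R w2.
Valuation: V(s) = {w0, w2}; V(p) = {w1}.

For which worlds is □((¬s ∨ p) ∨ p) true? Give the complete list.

w0

Let φ = □((¬s ∨ p) ∨ p). Evaluate φ at each world:
  w0 (successors {w1, w3}): φ is true.
  w1 (successors {w2}): φ is false.
  w2 (successors {w0, w1}): φ is false.
  w3 (successors {w1, w2}): φ is false.
For instance, at w3:
  At w3: □((¬s ∨ p) ∨ p) requires (¬s ∨ p) ∨ p at every successor {w1, w2}.
    (¬s ∨ p) ∨ p fails at w2, so □((¬s ∨ p) ∨ p) is false at w3.
Satisfying worlds: {w0}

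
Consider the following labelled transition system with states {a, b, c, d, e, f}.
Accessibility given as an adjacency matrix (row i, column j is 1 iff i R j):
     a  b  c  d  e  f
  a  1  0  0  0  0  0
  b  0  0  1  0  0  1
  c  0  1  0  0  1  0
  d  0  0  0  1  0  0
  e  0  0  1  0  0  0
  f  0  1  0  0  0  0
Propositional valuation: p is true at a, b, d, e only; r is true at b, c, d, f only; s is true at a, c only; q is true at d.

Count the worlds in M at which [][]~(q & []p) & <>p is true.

Let φ = [][]~(q & []p) & <>p. Evaluate φ at each world:
  a (successors {a}): φ is true.
  b (successors {c, f}): φ is false.
  c (successors {b, e}): φ is true.
  d (successors {d}): φ is false.
  e (successors {c}): φ is false.
  f (successors {b}): φ is true.
For instance, at c:
  At c: [][]~(q & []p) is true, <>p is true, so [][]~(q & []p) & <>p is true.
    At c: [][]~(q & []p) requires []~(q & []p) at every successor {b, e}.
      At b: []~(q & []p) is true.
      At e: []~(q & []p) is true.
    So [][]~(q & []p) is true at c.
    At c: <>p requires p at some successor in {b, e}.
      p holds at b, so <>p is true at c.
Satisfying worlds: {a, c, f}

3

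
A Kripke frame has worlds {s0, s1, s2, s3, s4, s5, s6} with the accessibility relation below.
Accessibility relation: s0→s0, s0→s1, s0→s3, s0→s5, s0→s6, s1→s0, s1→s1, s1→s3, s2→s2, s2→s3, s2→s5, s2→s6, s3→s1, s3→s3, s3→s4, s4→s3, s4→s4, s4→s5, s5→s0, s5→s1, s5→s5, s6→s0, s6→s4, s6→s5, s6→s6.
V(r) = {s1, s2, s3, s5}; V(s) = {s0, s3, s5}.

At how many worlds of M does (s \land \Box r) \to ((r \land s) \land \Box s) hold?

Recall that \Box ψ holds at a world iff ψ holds at every accessible world, and \Diamond ψ holds iff ψ holds at some accessible world.
Let φ = (s \land \Box r) \to ((r \land s) \land \Box s). Evaluate φ at each world:
  s0 (successors {s0, s1, s3, s5, s6}): φ is true.
  s1 (successors {s0, s1, s3}): φ is true.
  s2 (successors {s2, s3, s5, s6}): φ is true.
  s3 (successors {s1, s3, s4}): φ is true.
  s4 (successors {s3, s4, s5}): φ is true.
  s5 (successors {s0, s1, s5}): φ is true.
  s6 (successors {s0, s4, s5, s6}): φ is true.
For instance, at s0:
  At s0: s \land \Box r is false, (r \land s) \land \Box s is false, so (s \land \Box r) \to ((r \land s) \land \Box s) is true.
    At s0: s is true, \Box r is false, so s \land \Box r is false.
      At s0: \Box r requires r at every successor {s0, s1, s3, s5, s6}.
        r fails at s0, so \Box r is false at s0.
    At s0: r \land s is false, \Box s is false, so (r \land s) \land \Box s is false.
      At s0: \Box s requires s at every successor {s0, s1, s3, s5, s6}.
        s fails at s1, so \Box s is false at s0.
Satisfying worlds: {s0, s1, s2, s3, s4, s5, s6}

7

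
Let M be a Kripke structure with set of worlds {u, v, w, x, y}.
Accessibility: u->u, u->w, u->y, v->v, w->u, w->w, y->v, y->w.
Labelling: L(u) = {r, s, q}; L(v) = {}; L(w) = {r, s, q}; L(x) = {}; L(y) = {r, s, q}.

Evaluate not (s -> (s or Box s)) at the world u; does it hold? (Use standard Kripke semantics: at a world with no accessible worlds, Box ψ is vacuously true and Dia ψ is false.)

At u: s -> (s or Box s) is true, so not (s -> (s or Box s)) is false.
  At u: s is true, s or Box s is true, so s -> (s or Box s) is true.
    At u: s is true, Box s is true, so s or Box s is true.
      At u: Box s requires s at every successor {u, w, y}.
        At u: s is true.
        At w: s is true.
        At y: s is true.
      So Box s is true at u.

No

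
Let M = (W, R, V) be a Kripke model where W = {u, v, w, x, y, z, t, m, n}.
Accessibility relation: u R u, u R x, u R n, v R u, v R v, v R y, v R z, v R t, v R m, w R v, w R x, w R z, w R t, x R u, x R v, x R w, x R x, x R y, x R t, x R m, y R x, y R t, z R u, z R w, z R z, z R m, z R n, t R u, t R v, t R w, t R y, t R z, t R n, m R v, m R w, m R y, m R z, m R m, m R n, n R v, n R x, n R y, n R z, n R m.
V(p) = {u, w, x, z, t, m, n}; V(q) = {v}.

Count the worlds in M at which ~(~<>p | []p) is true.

6

Let φ = ~(~<>p | []p). Evaluate φ at each world:
  u (successors {u, x, n}): φ is false.
  v (successors {u, v, y, z, t, m}): φ is true.
  w (successors {v, x, z, t}): φ is true.
  x (successors {u, v, w, x, y, t, m}): φ is true.
  y (successors {x, t}): φ is false.
  z (successors {u, w, z, m, n}): φ is false.
  t (successors {u, v, w, y, z, n}): φ is true.
  m (successors {v, w, y, z, m, n}): φ is true.
  n (successors {v, x, y, z, m}): φ is true.
For instance, at u:
  At u: ~<>p | []p is true, so ~(~<>p | []p) is false.
    At u: ~<>p is false, []p is true, so ~<>p | []p is true.
      At u: <>p is true, so ~<>p is false.
      At u: []p requires p at every successor {u, x, n}.
        At u: p is true.
        At x: p is true.
        At n: p is true.
      So []p is true at u.
Satisfying worlds: {v, w, x, t, m, n}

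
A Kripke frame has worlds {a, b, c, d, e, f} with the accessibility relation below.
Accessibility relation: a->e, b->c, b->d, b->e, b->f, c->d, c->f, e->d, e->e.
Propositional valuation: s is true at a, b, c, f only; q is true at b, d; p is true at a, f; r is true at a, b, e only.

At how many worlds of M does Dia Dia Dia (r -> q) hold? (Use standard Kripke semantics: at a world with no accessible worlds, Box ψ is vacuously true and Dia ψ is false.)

Recall that Dia ψ holds at a world iff ψ holds at some accessible world.
Let φ = Dia Dia Dia (r -> q). Evaluate φ at each world:
  a (successors {e}): φ is true.
  b (successors {c, d, e, f}): φ is true.
  c (successors {d, f}): φ is false.
  d (successors ∅): φ is false.
  e (successors {d, e}): φ is true.
  f (successors ∅): φ is false.
For instance, at c:
  At c: Dia Dia Dia (r -> q) requires Dia Dia (r -> q) at some successor in {d, f}.
    At d: Dia Dia (r -> q) is false.
    At f: Dia Dia (r -> q) is false.
  So Dia Dia Dia (r -> q) is false at c.
Satisfying worlds: {a, b, e}

3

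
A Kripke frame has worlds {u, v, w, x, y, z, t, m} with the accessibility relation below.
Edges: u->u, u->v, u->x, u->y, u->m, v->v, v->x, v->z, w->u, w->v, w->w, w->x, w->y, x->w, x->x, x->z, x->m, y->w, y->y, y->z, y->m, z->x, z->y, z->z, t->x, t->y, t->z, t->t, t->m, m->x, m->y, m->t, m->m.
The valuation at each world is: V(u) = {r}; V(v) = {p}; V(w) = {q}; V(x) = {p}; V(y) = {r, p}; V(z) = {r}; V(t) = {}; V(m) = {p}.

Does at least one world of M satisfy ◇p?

Yes

Let φ = ◇p. Evaluate φ at each world:
  u (successors {u, v, x, y, m}): φ is true.
  v (successors {v, x, z}): φ is true.
  w (successors {u, v, w, x, y}): φ is true.
  x (successors {w, x, z, m}): φ is true.
  y (successors {w, y, z, m}): φ is true.
  z (successors {x, y, z}): φ is true.
  t (successors {x, y, z, t, m}): φ is true.
  m (successors {x, y, t, m}): φ is true.
Detail at u (witness):
  At u: ◇p requires p at some successor in {u, v, x, y, m}.
    p holds at v, so ◇p is true at u.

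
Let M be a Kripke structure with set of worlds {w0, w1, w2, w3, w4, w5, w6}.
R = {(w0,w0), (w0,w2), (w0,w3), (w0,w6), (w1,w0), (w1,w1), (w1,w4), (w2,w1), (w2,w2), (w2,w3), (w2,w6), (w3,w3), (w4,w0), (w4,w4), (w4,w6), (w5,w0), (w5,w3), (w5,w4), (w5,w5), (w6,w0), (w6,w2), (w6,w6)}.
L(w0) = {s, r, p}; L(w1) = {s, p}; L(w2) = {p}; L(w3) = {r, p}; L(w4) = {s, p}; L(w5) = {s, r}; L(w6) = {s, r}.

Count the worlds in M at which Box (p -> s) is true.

Let φ = Box (p -> s). Evaluate φ at each world:
  w0 (successors {w0, w2, w3, w6}): φ is false.
  w1 (successors {w0, w1, w4}): φ is true.
  w2 (successors {w1, w2, w3, w6}): φ is false.
  w3 (successors {w3}): φ is false.
  w4 (successors {w0, w4, w6}): φ is true.
  w5 (successors {w0, w3, w4, w5}): φ is false.
  w6 (successors {w0, w2, w6}): φ is false.
For instance, at w1:
  At w1: Box (p -> s) requires p -> s at every successor {w0, w1, w4}.
    At w0: p -> s is true.
    At w1: p -> s is true.
    At w4: p -> s is true.
  So Box (p -> s) is true at w1.
Satisfying worlds: {w1, w4}

2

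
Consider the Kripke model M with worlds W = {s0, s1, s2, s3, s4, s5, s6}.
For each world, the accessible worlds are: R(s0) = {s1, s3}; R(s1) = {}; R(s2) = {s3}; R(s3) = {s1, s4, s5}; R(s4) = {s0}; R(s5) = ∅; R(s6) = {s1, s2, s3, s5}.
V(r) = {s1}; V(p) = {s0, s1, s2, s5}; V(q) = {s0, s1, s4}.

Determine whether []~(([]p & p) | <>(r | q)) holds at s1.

At s1: no accessible worlds, so []~(([]p & p) | <>(r | q)) holds vacuously.

Yes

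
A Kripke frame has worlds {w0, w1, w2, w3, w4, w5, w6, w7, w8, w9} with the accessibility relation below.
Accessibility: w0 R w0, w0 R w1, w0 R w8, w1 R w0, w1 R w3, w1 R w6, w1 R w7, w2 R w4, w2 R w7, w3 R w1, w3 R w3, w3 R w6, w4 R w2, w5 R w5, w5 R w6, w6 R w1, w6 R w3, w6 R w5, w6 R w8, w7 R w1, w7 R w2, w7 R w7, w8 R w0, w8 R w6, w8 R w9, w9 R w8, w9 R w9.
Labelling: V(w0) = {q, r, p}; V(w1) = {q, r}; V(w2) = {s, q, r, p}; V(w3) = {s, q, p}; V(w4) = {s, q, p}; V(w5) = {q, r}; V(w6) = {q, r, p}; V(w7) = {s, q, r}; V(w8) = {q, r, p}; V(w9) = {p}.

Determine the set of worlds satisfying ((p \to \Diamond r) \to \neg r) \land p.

Recall that \Diamond ψ holds at a world iff ψ holds at some accessible world.
Let φ = ((p \to \Diamond r) \to \neg r) \land p. Evaluate φ at each world:
  w0 (successors {w0, w1, w8}): φ is false.
  w1 (successors {w0, w3, w6, w7}): φ is false.
  w2 (successors {w4, w7}): φ is false.
  w3 (successors {w1, w3, w6}): φ is true.
  w4 (successors {w2}): φ is true.
  w5 (successors {w5, w6}): φ is false.
  w6 (successors {w1, w3, w5, w8}): φ is false.
  w7 (successors {w1, w2, w7}): φ is false.
  w8 (successors {w0, w6, w9}): φ is false.
  w9 (successors {w8, w9}): φ is true.
For instance, at w6:
  At w6: (p \to \Diamond r) \to \neg r is false, p is true, so ((p \to \Diamond r) \to \neg r) \land p is false.
    At w6: p \to \Diamond r is true, \neg r is false, so (p \to \Diamond r) \to \neg r is false.
      At w6: p is true, \Diamond r is true, so p \to \Diamond r is true.
Satisfying worlds: {w3, w4, w9}

w3, w4, w9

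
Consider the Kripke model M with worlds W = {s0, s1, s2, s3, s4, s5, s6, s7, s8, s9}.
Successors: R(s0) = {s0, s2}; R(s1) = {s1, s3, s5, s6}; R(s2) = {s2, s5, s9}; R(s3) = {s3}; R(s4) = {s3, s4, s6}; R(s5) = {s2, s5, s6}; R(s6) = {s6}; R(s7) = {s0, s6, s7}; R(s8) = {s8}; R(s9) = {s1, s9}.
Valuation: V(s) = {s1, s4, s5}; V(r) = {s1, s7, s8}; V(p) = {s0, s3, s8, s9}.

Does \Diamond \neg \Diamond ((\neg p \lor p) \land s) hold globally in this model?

Let φ = \Diamond \neg \Diamond ((\neg p \lor p) \land s). Evaluate φ at each world:
  s0 (successors {s0, s2}): φ is true.
  s1 (successors {s1, s3, s5, s6}): φ is true.
  s2 (successors {s2, s5, s9}): φ is false.
  s3 (successors {s3}): φ is true.
  s4 (successors {s3, s4, s6}): φ is true.
  s5 (successors {s2, s5, s6}): φ is true.
  s6 (successors {s6}): φ is true.
  s7 (successors {s0, s6, s7}): φ is true.
  s8 (successors {s8}): φ is true.
  s9 (successors {s1, s9}): φ is false.
Detail at s2 (counterexample):
  At s2: \Diamond \neg \Diamond ((\neg p \lor p) \land s) requires \neg \Diamond ((\neg p \lor p) \land s) at some successor in {s2, s5, s9}.
    At s2: \neg \Diamond ((\neg p \lor p) \land s) is false.
    At s5: \neg \Diamond ((\neg p \lor p) \land s) is false.
    At s9: \neg \Diamond ((\neg p \lor p) \land s) is false.
  So \Diamond \neg \Diamond ((\neg p \lor p) \land s) is false at s2.

No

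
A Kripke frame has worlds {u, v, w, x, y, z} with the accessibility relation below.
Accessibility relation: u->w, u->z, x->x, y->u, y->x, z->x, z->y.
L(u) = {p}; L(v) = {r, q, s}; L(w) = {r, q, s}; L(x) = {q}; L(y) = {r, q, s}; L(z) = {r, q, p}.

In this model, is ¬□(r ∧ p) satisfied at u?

At u: □(r ∧ p) is false, so ¬□(r ∧ p) is true.
  At u: □(r ∧ p) requires r ∧ p at every successor {w, z}.
    r ∧ p fails at w, so □(r ∧ p) is false at u.

Yes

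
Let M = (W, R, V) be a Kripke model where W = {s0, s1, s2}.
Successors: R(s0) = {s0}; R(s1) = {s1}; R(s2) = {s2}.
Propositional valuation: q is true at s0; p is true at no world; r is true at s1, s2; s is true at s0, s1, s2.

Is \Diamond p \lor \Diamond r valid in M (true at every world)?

No

Let φ = \Diamond p \lor \Diamond r. Evaluate φ at each world:
  s0 (successors {s0}): φ is false.
  s1 (successors {s1}): φ is true.
  s2 (successors {s2}): φ is true.
Detail at s0 (counterexample):
  At s0: \Diamond p is false, \Diamond r is false, so \Diamond p \lor \Diamond r is false.
    At s0: \Diamond p requires p at some successor in {s0}.
      At s0: p is false.
    So \Diamond p is false at s0.
    At s0: \Diamond r requires r at some successor in {s0}.
      At s0: r is false.
    So \Diamond r is false at s0.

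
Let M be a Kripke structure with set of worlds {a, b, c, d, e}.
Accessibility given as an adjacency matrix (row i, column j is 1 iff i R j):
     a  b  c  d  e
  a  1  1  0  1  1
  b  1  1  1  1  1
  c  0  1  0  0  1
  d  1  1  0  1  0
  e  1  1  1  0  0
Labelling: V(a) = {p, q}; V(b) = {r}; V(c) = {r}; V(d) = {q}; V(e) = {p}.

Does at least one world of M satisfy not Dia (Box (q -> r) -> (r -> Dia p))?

Let φ = not Dia (Box (q -> r) -> (r -> Dia p)). Evaluate φ at each world:
  a (successors {a, b, d, e}): φ is false.
  b (successors {a, b, c, d, e}): φ is false.
  c (successors {b, e}): φ is false.
  d (successors {a, b, d}): φ is false.
  e (successors {a, b, c}): φ is false.
For instance, at e:
  At e: Dia (Box (q -> r) -> (r -> Dia p)) is true, so not Dia (Box (q -> r) -> (r -> Dia p)) is false.
    At e: Dia (Box (q -> r) -> (r -> Dia p)) requires Box (q -> r) -> (r -> Dia p) at some successor in {a, b, c}.
      Box (q -> r) -> (r -> Dia p) holds at a, so Dia (Box (q -> r) -> (r -> Dia p)) is true at e.

No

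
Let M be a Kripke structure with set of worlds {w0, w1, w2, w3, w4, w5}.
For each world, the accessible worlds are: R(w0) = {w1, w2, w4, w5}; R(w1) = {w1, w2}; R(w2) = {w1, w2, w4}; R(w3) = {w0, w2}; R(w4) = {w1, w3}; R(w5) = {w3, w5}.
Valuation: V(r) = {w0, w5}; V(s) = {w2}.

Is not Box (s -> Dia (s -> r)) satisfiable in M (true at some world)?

No

Let φ = not Box (s -> Dia (s -> r)). Evaluate φ at each world:
  w0 (successors {w1, w2, w4, w5}): φ is false.
  w1 (successors {w1, w2}): φ is false.
  w2 (successors {w1, w2, w4}): φ is false.
  w3 (successors {w0, w2}): φ is false.
  w4 (successors {w1, w3}): φ is false.
  w5 (successors {w3, w5}): φ is false.
For instance, at w2:
  At w2: Box (s -> Dia (s -> r)) is true, so not Box (s -> Dia (s -> r)) is false.
    At w2: Box (s -> Dia (s -> r)) requires s -> Dia (s -> r) at every successor {w1, w2, w4}.
      At w1: s -> Dia (s -> r) is true.
      At w2: s -> Dia (s -> r) is true.
      At w4: s -> Dia (s -> r) is true.
    So Box (s -> Dia (s -> r)) is true at w2.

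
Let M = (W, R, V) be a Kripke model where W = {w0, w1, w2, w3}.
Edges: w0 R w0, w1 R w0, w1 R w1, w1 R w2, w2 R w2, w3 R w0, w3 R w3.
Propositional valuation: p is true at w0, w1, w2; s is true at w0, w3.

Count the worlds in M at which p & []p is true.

3

Let φ = p & []p. Evaluate φ at each world:
  w0 (successors {w0}): φ is true.
  w1 (successors {w0, w1, w2}): φ is true.
  w2 (successors {w2}): φ is true.
  w3 (successors {w0, w3}): φ is false.
For instance, at w0:
  At w0: p is true, []p is true, so p & []p is true.
    At w0: []p requires p at every successor {w0}.
      At w0: p is true.
    So []p is true at w0.
Satisfying worlds: {w0, w1, w2}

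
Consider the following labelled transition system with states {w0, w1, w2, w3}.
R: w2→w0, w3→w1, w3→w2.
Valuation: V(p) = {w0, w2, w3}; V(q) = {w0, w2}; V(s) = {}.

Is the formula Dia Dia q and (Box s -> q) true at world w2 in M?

No

At w2: Dia Dia q is false, Box s -> q is true, so Dia Dia q and (Box s -> q) is false.
  At w2: Dia Dia q requires Dia q at some successor in {w0}.
    At w0: Dia q is false.
  So Dia Dia q is false at w2.
  At w2: Box s is false, q is true, so Box s -> q is true.
    At w2: Box s requires s at every successor {w0}.
      s fails at w0, so Box s is false at w2.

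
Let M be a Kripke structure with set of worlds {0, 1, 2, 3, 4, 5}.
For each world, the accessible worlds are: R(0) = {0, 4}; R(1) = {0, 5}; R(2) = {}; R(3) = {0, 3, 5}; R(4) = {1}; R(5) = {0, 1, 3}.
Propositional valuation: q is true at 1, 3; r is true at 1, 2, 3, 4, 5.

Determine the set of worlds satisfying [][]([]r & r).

2

Recall that []ψ holds at a world iff ψ holds at every accessible world, and <>ψ holds iff ψ holds at some accessible world.
Let φ = [][]([]r & r). Evaluate φ at each world:
  0 (successors {0, 4}): φ is false.
  1 (successors {0, 5}): φ is false.
  2 (successors ∅): φ is true.
  3 (successors {0, 3, 5}): φ is false.
  4 (successors {1}): φ is false.
  5 (successors {0, 1, 3}): φ is false.
For instance, at 4:
  At 4: [][]([]r & r) requires []([]r & r) at every successor {1}.
    []([]r & r) fails at 1, so [][]([]r & r) is false at 4.
      At 1: []([]r & r) requires []r & r at every successor {0, 5}.
        []r & r fails at 0, so []([]r & r) is false at 1.
Satisfying worlds: {2}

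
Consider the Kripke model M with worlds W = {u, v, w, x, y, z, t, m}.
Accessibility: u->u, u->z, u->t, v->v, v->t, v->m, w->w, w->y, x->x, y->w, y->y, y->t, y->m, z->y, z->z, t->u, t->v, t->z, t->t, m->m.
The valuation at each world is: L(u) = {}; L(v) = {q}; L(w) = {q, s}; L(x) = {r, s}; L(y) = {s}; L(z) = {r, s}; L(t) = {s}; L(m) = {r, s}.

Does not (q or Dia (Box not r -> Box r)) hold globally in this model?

Let φ = not (q or Dia (Box not r -> Box r)). Evaluate φ at each world:
  u (successors {u, z, t}): φ is false.
  v (successors {v, t, m}): φ is false.
  w (successors {w, y}): φ is false.
  x (successors {x}): φ is false.
  y (successors {w, y, t, m}): φ is false.
  z (successors {y, z}): φ is false.
  t (successors {u, v, z, t}): φ is false.
  m (successors {m}): φ is false.
Detail at u (counterexample):
  At u: q or Dia (Box not r -> Box r) is true, so not (q or Dia (Box not r -> Box r)) is false.
    At u: q is false, Dia (Box not r -> Box r) is true, so q or Dia (Box not r -> Box r) is true.
      At u: Dia (Box not r -> Box r) requires Box not r -> Box r at some successor in {u, z, t}.
        Box not r -> Box r holds at u, so Dia (Box not r -> Box r) is true at u.

No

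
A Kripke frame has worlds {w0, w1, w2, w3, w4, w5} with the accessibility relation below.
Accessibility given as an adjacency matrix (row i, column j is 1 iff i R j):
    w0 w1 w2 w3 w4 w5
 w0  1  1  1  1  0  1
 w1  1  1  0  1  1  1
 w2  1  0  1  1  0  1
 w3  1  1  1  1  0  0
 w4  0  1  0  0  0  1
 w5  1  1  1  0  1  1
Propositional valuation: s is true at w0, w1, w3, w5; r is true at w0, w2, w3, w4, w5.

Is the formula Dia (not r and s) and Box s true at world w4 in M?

At w4: Dia (not r and s) is true, Box s is true, so Dia (not r and s) and Box s is true.
  At w4: Dia (not r and s) requires not r and s at some successor in {w1, w5}.
    not r and s holds at w1, so Dia (not r and s) is true at w4.
  At w4: Box s requires s at every successor {w1, w5}.
    At w1: s is true.
    At w5: s is true.
  So Box s is true at w4.

Yes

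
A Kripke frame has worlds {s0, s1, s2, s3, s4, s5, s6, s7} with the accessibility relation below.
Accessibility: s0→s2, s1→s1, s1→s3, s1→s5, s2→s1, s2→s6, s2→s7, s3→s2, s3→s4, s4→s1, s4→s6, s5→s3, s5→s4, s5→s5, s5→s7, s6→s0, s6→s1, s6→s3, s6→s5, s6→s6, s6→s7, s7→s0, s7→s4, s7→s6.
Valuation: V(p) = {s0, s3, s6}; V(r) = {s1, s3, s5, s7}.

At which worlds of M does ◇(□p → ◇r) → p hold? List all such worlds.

Let φ = ◇(□p → ◇r) → p. Evaluate φ at each world:
  s0 (successors {s2}): φ is true.
  s1 (successors {s1, s3, s5}): φ is false.
  s2 (successors {s1, s6, s7}): φ is false.
  s3 (successors {s2, s4}): φ is true.
  s4 (successors {s1, s6}): φ is false.
  s5 (successors {s3, s4, s5, s7}): φ is false.
  s6 (successors {s0, s1, s3, s5, s6, s7}): φ is true.
  s7 (successors {s0, s4, s6}): φ is false.
For instance, at s1:
  At s1: ◇(□p → ◇r) is true, p is false, so ◇(□p → ◇r) → p is false.
    At s1: ◇(□p → ◇r) requires □p → ◇r at some successor in {s1, s3, s5}.
      □p → ◇r holds at s1, so ◇(□p → ◇r) is true at s1.
Satisfying worlds: {s0, s3, s6}

s0, s3, s6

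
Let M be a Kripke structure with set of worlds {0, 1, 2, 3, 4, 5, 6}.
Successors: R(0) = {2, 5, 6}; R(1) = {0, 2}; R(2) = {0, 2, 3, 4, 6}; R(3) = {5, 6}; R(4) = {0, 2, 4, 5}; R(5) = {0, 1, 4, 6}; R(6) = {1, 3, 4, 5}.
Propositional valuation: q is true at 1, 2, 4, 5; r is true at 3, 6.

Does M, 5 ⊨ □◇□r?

No

Recall that □ψ holds at a world iff ψ holds at every accessible world, and ◇ψ holds iff ψ holds at some accessible world.
At 5: □◇□r requires ◇□r at every successor {0, 1, 4, 6}.
  ◇□r fails at 0, so □◇□r is false at 5.
    At 0: ◇□r requires □r at some successor in {2, 5, 6}.
      At 2: □r is false.
      At 5: □r is false.
      At 6: □r is false.
    So ◇□r is false at 0.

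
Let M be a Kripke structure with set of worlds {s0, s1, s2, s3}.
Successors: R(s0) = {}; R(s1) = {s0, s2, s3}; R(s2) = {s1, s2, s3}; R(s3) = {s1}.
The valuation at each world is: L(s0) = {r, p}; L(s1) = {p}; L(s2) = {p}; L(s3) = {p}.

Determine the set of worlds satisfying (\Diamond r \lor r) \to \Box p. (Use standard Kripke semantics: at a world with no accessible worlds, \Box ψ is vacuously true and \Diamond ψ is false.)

Recall that \Box ψ holds at a world iff ψ holds at every accessible world, and \Diamond ψ holds iff ψ holds at some accessible world.
Let φ = (\Diamond r \lor r) \to \Box p. Evaluate φ at each world:
  s0 (successors ∅): φ is true.
  s1 (successors {s0, s2, s3}): φ is true.
  s2 (successors {s1, s2, s3}): φ is true.
  s3 (successors {s1}): φ is true.
For instance, at s2:
  At s2: \Diamond r \lor r is false, \Box p is true, so (\Diamond r \lor r) \to \Box p is true.
    At s2: \Diamond r is false, r is false, so \Diamond r \lor r is false.
      At s2: \Diamond r requires r at some successor in {s1, s2, s3}.
        At s1: r is false.
        At s2: r is false.
        At s3: r is false.
      So \Diamond r is false at s2.
    At s2: \Box p requires p at every successor {s1, s2, s3}.
      At s1: p is true.
      At s2: p is true.
      At s3: p is true.
    So \Box p is true at s2.
Satisfying worlds: {s0, s1, s2, s3}

s0, s1, s2, s3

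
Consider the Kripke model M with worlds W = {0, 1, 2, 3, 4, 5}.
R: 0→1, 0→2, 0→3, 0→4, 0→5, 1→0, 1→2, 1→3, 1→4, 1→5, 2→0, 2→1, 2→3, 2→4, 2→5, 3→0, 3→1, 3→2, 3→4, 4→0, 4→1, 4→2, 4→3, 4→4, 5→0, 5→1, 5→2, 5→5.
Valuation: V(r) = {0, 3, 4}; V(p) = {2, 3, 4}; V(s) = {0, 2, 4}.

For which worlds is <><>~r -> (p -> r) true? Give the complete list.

Let φ = <><>~r -> (p -> r). Evaluate φ at each world:
  0 (successors {1, 2, 3, 4, 5}): φ is true.
  1 (successors {0, 2, 3, 4, 5}): φ is true.
  2 (successors {0, 1, 3, 4, 5}): φ is false.
  3 (successors {0, 1, 2, 4}): φ is true.
  4 (successors {0, 1, 2, 3, 4}): φ is true.
  5 (successors {0, 1, 2, 5}): φ is true.
For instance, at 5:
  At 5: <><>~r is true, p -> r is true, so <><>~r -> (p -> r) is true.
    At 5: <><>~r requires <>~r at some successor in {0, 1, 2, 5}.
      <>~r holds at 0, so <><>~r is true at 5.
Satisfying worlds: {0, 1, 3, 4, 5}

0, 1, 3, 4, 5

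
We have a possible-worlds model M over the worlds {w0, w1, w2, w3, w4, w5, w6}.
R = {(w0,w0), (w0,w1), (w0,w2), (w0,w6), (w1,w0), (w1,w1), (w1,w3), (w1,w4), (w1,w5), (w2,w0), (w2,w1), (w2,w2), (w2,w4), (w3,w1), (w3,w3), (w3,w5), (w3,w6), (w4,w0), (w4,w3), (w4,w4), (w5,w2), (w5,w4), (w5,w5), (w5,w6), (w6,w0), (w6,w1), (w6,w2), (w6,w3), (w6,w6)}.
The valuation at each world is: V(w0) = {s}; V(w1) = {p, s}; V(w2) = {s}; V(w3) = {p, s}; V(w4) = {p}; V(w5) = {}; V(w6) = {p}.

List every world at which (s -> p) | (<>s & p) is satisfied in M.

w1, w3, w4, w5, w6

Recall that <>ψ holds at a world iff ψ holds at some accessible world.
Let φ = (s -> p) | (<>s & p). Evaluate φ at each world:
  w0 (successors {w0, w1, w2, w6}): φ is false.
  w1 (successors {w0, w1, w3, w4, w5}): φ is true.
  w2 (successors {w0, w1, w2, w4}): φ is false.
  w3 (successors {w1, w3, w5, w6}): φ is true.
  w4 (successors {w0, w3, w4}): φ is true.
  w5 (successors {w2, w4, w5, w6}): φ is true.
  w6 (successors {w0, w1, w2, w3, w6}): φ is true.
For instance, at w1:
  At w1: s -> p is true, <>s & p is true, so (s -> p) | (<>s & p) is true.
    At w1: <>s is true, p is true, so <>s & p is true.
      At w1: <>s requires s at some successor in {w0, w1, w3, w4, w5}.
        s holds at w0, so <>s is true at w1.
Satisfying worlds: {w1, w3, w4, w5, w6}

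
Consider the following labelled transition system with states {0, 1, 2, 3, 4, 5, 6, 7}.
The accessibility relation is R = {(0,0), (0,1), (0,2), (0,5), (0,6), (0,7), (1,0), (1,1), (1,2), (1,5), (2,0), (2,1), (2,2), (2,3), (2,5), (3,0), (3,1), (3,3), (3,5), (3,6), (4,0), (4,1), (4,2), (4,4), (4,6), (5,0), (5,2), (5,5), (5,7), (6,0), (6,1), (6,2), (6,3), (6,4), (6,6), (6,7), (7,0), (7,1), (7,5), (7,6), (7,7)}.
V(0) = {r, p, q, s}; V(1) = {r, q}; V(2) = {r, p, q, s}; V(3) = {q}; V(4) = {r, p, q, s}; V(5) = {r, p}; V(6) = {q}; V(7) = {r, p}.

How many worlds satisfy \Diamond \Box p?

Let φ = \Diamond \Box p. Evaluate φ at each world:
  0 (successors {0, 1, 2, 5, 6, 7}): φ is true.
  1 (successors {0, 1, 2, 5}): φ is true.
  2 (successors {0, 1, 2, 3, 5}): φ is true.
  3 (successors {0, 1, 3, 5, 6}): φ is true.
  4 (successors {0, 1, 2, 4, 6}): φ is false.
  5 (successors {0, 2, 5, 7}): φ is true.
  6 (successors {0, 1, 2, 3, 4, 6, 7}): φ is false.
  7 (successors {0, 1, 5, 6, 7}): φ is true.
For instance, at 6:
  At 6: \Diamond \Box p requires \Box p at some successor in {0, 1, 2, 3, 4, 6, 7}.
    At 0: \Box p is false.
    At 1: \Box p is false.
    At 2: \Box p is false.
    At 3: \Box p is false.
    At 4: \Box p is false.
    At 6: \Box p is false.
    At 7: \Box p is false.
  So \Diamond \Box p is false at 6.
Satisfying worlds: {0, 1, 2, 3, 5, 7}

6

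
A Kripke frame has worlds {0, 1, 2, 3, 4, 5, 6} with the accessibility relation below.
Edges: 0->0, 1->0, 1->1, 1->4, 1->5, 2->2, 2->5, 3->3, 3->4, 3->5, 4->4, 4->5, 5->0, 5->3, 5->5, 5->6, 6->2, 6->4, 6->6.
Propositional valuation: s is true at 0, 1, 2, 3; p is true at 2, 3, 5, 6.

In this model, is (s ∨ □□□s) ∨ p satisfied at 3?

At 3: s ∨ □□□s is true, p is true, so (s ∨ □□□s) ∨ p is true.
  At 3: s is true, □□□s is false, so s ∨ □□□s is true.
    At 3: □□□s requires □□s at every successor {3, 4, 5}.
      □□s fails at 3, so □□□s is false at 3.

Yes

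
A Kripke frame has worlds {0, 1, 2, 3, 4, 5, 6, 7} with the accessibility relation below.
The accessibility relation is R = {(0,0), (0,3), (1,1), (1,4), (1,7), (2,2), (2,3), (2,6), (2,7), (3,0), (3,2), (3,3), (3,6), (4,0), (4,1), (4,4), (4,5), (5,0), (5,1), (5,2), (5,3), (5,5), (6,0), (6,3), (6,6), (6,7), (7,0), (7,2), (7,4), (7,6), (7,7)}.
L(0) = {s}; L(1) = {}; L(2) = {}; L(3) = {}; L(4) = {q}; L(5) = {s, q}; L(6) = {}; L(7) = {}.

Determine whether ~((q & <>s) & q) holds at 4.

No

At 4: (q & <>s) & q is true, so ~((q & <>s) & q) is false.
  At 4: q & <>s is true, q is true, so (q & <>s) & q is true.
    At 4: q is true, <>s is true, so q & <>s is true.
      At 4: <>s requires s at some successor in {0, 1, 4, 5}.
        s holds at 0, so <>s is true at 4.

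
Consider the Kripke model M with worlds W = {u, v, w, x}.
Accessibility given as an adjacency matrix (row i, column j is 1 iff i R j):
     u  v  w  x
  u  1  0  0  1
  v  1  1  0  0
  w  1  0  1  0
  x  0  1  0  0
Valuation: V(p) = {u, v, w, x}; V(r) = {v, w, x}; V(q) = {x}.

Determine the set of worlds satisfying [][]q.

none

Let φ = [][]q. Evaluate φ at each world:
  u (successors {u, x}): φ is false.
  v (successors {u, v}): φ is false.
  w (successors {u, w}): φ is false.
  x (successors {v}): φ is false.
For instance, at x:
  At x: [][]q requires []q at every successor {v}.
    []q fails at v, so [][]q is false at x.
      At v: []q requires q at every successor {u, v}.
        q fails at u, so []q is false at v.
Satisfying worlds: none.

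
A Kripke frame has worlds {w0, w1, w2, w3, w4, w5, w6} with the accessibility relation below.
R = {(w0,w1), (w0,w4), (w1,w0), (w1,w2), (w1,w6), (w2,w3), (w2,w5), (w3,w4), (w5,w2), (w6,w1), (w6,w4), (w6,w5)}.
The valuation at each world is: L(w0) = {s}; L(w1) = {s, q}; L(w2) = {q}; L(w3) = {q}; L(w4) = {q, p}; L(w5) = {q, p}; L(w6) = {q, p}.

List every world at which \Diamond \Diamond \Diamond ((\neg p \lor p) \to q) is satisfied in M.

Recall that \Diamond ψ holds at a world iff ψ holds at some accessible world.
Let φ = \Diamond \Diamond \Diamond ((\neg p \lor p) \to q). Evaluate φ at each world:
  w0 (successors {w1, w4}): φ is true.
  w1 (successors {w0, w2, w6}): φ is true.
  w2 (successors {w3, w5}): φ is true.
  w3 (successors {w4}): φ is false.
  w4 (successors ∅): φ is false.
  w5 (successors {w2}): φ is true.
  w6 (successors {w1, w4, w5}): φ is true.
For instance, at w0:
  At w0: \Diamond \Diamond \Diamond ((\neg p \lor p) \to q) requires \Diamond \Diamond ((\neg p \lor p) \to q) at some successor in {w1, w4}.
    \Diamond \Diamond ((\neg p \lor p) \to q) holds at w1, so \Diamond \Diamond \Diamond ((\neg p \lor p) \to q) is true at w0.
      At w1: \Diamond \Diamond ((\neg p \lor p) \to q) requires \Diamond ((\neg p \lor p) \to q) at some successor in {w0, w2, w6}.
        \Diamond ((\neg p \lor p) \to q) holds at w0, so \Diamond \Diamond ((\neg p \lor p) \to q) is true at w1.
Satisfying worlds: {w0, w1, w2, w5, w6}

w0, w1, w2, w5, w6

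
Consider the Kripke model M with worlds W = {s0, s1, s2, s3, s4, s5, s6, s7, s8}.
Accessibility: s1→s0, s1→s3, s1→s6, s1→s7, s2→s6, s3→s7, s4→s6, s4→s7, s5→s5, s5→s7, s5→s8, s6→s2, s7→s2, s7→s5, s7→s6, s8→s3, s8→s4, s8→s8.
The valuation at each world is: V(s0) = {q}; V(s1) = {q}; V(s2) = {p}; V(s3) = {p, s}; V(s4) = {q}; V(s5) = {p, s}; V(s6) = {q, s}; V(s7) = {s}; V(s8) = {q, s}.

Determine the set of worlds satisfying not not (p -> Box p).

Let φ = not not (p -> Box p). Evaluate φ at each world:
  s0 (successors ∅): φ is true.
  s1 (successors {s0, s3, s6, s7}): φ is true.
  s2 (successors {s6}): φ is false.
  s3 (successors {s7}): φ is false.
  s4 (successors {s6, s7}): φ is true.
  s5 (successors {s5, s7, s8}): φ is false.
  s6 (successors {s2}): φ is true.
  s7 (successors {s2, s5, s6}): φ is true.
  s8 (successors {s3, s4, s8}): φ is true.
For instance, at s7:
  At s7: not (p -> Box p) is false, so not not (p -> Box p) is true.
    At s7: p -> Box p is true, so not (p -> Box p) is false.
      At s7: p is false, Box p is false, so p -> Box p is true.
Satisfying worlds: {s0, s1, s4, s6, s7, s8}

s0, s1, s4, s6, s7, s8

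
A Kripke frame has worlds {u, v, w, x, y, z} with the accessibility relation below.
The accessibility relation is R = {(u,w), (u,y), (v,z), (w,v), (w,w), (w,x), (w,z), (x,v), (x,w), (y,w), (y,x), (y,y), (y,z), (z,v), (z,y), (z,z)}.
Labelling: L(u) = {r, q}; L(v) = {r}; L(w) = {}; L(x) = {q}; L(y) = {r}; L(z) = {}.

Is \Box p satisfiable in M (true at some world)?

No

Let φ = \Box p. Evaluate φ at each world:
  u (successors {w, y}): φ is false.
  v (successors {z}): φ is false.
  w (successors {v, w, x, z}): φ is false.
  x (successors {v, w}): φ is false.
  y (successors {w, x, y, z}): φ is false.
  z (successors {v, y, z}): φ is false.
For instance, at x:
  At x: \Box p requires p at every successor {v, w}.
    p fails at v, so \Box p is false at x.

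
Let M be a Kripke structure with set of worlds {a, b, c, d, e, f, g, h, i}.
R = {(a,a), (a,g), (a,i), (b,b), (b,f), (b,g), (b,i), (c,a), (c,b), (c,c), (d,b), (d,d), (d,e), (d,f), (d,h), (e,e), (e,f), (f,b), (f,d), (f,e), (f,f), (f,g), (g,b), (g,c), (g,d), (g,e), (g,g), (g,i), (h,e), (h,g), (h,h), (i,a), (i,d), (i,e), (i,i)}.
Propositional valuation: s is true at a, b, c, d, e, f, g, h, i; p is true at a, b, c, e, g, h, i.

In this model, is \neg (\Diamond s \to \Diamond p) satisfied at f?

At f: \Diamond s \to \Diamond p is true, so \neg (\Diamond s \to \Diamond p) is false.
  At f: \Diamond s is true, \Diamond p is true, so \Diamond s \to \Diamond p is true.
    At f: \Diamond s requires s at some successor in {b, d, e, f, g}.
      s holds at b, so \Diamond s is true at f.
    At f: \Diamond p requires p at some successor in {b, d, e, f, g}.
      p holds at b, so \Diamond p is true at f.

No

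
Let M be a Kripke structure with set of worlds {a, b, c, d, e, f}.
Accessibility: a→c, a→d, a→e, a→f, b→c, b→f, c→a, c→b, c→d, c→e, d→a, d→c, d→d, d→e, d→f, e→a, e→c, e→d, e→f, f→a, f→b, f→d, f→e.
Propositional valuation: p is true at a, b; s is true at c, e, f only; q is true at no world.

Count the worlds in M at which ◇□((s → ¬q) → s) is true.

Recall that □ψ holds at a world iff ψ holds at every accessible world, and ◇ψ holds iff ψ holds at some accessible world.
Let φ = ◇□((s → ¬q) → s). Evaluate φ at each world:
  a (successors {c, d, e, f}): φ is false.
  b (successors {c, f}): φ is false.
  c (successors {a, b, d, e}): φ is true.
  d (successors {a, c, d, e, f}): φ is false.
  e (successors {a, c, d, f}): φ is false.
  f (successors {a, b, d, e}): φ is true.
For instance, at b:
  At b: ◇□((s → ¬q) → s) requires □((s → ¬q) → s) at some successor in {c, f}.
    At c: □((s → ¬q) → s) is false.
    At f: □((s → ¬q) → s) is false.
  So ◇□((s → ¬q) → s) is false at b.
Satisfying worlds: {c, f}

2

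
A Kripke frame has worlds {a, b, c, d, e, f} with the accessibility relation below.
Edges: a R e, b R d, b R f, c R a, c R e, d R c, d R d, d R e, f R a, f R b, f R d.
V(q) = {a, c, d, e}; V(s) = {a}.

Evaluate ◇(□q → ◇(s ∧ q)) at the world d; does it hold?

Yes

At d: ◇(□q → ◇(s ∧ q)) requires □q → ◇(s ∧ q) at some successor in {c, d, e}.
  □q → ◇(s ∧ q) holds at c, so ◇(□q → ◇(s ∧ q)) is true at d.
    At c: □q is true, ◇(s ∧ q) is true, so □q → ◇(s ∧ q) is true.
      At c: □q requires q at every successor {a, e}.
        At a: q is true.
        At e: q is true.
      So □q is true at c.
      At c: ◇(s ∧ q) requires s ∧ q at some successor in {a, e}.
        s ∧ q holds at a, so ◇(s ∧ q) is true at c.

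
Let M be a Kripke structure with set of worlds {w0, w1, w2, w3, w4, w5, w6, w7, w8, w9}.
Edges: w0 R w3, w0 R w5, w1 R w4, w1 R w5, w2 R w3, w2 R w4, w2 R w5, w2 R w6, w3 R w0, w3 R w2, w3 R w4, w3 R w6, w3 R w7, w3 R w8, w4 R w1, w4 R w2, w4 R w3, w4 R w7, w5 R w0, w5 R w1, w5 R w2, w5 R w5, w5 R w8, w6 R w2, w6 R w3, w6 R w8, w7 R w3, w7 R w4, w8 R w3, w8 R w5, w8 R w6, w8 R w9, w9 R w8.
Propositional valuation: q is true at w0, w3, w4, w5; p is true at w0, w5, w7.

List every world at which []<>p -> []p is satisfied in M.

Recall that []ψ holds at a world iff ψ holds at every accessible world, and <>ψ holds iff ψ holds at some accessible world.
Let φ = []<>p -> []p. Evaluate φ at each world:
  w0 (successors {w3, w5}): φ is false.
  w1 (successors {w4, w5}): φ is false.
  w2 (successors {w3, w4, w5, w6}): φ is true.
  w3 (successors {w0, w2, w4, w6, w7, w8}): φ is true.
  w4 (successors {w1, w2, w3, w7}): φ is true.
  w5 (successors {w0, w1, w2, w5, w8}): φ is false.
  w6 (successors {w2, w3, w8}): φ is false.
  w7 (successors {w3, w4}): φ is false.
  w8 (successors {w3, w5, w6, w9}): φ is true.
  w9 (successors {w8}): φ is false.
For instance, at w5:
  At w5: []<>p is true, []p is false, so []<>p -> []p is false.
    At w5: []<>p requires <>p at every successor {w0, w1, w2, w5, w8}.
      At w0: <>p is true.
      At w1: <>p is true.
      At w2: <>p is true.
      At w5: <>p is true.
      At w8: <>p is true.
    So []<>p is true at w5.
    At w5: []p requires p at every successor {w0, w1, w2, w5, w8}.
      p fails at w1, so []p is false at w5.
Satisfying worlds: {w2, w3, w4, w8}

w2, w3, w4, w8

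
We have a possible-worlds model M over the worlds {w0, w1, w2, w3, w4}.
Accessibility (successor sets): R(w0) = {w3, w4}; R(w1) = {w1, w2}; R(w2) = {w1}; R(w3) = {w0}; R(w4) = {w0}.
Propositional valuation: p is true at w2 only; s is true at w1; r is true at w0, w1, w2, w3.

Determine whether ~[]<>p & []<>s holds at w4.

Recall that []ψ holds at a world iff ψ holds at every accessible world, and <>ψ holds iff ψ holds at some accessible world.
At w4: ~[]<>p is true, []<>s is false, so ~[]<>p & []<>s is false.
  At w4: []<>p is false, so ~[]<>p is true.
    At w4: []<>p requires <>p at every successor {w0}.
      <>p fails at w0, so []<>p is false at w4.
  At w4: []<>s requires <>s at every successor {w0}.
    <>s fails at w0, so []<>s is false at w4.
      At w0: <>s requires s at some successor in {w3, w4}.
        At w3: s is false.
        At w4: s is false.
      So <>s is false at w0.

No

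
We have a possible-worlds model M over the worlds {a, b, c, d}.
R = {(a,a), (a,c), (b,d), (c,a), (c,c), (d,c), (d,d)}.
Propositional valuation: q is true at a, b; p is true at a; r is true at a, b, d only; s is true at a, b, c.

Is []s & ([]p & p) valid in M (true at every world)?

No

Let φ = []s & ([]p & p). Evaluate φ at each world:
  a (successors {a, c}): φ is false.
  b (successors {d}): φ is false.
  c (successors {a, c}): φ is false.
  d (successors {c, d}): φ is false.
Detail at a (counterexample):
  At a: []s is true, []p & p is false, so []s & ([]p & p) is false.
    At a: []s requires s at every successor {a, c}.
      At a: s is true.
      At c: s is true.
    So []s is true at a.
    At a: []p is false, p is true, so []p & p is false.
      At a: []p requires p at every successor {a, c}.
        p fails at c, so []p is false at a.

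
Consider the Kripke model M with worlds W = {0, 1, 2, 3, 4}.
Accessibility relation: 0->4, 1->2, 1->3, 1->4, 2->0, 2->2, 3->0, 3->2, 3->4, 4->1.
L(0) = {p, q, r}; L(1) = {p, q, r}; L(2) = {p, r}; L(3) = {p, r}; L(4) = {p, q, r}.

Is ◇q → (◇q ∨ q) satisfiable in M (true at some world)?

Let φ = ◇q → (◇q ∨ q). Evaluate φ at each world:
  0 (successors {4}): φ is true.
  1 (successors {2, 3, 4}): φ is true.
  2 (successors {0, 2}): φ is true.
  3 (successors {0, 2, 4}): φ is true.
  4 (successors {1}): φ is true.
Detail at 0 (witness):
  At 0: ◇q is true, ◇q ∨ q is true, so ◇q → (◇q ∨ q) is true.
    At 0: ◇q requires q at some successor in {4}.
      q holds at 4, so ◇q is true at 0.
    At 0: ◇q is true, q is true, so ◇q ∨ q is true.
      At 0: ◇q requires q at some successor in {4}.
        q holds at 4, so ◇q is true at 0.

Yes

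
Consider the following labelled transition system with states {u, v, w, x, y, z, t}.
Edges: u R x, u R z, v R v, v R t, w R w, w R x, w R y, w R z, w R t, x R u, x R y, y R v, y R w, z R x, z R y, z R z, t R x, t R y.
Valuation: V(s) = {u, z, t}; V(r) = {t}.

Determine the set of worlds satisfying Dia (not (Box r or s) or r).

Let φ = Dia (not (Box r or s) or r). Evaluate φ at each world:
  u (successors {x, z}): φ is true.
  v (successors {v, t}): φ is true.
  w (successors {w, x, y, z, t}): φ is true.
  x (successors {u, y}): φ is true.
  y (successors {v, w}): φ is true.
  z (successors {x, y, z}): φ is true.
  t (successors {x, y}): φ is true.
For instance, at t:
  At t: Dia (not (Box r or s) or r) requires not (Box r or s) or r at some successor in {x, y}.
    not (Box r or s) or r holds at x, so Dia (not (Box r or s) or r) is true at t.
      At x: not (Box r or s) is true, r is false, so not (Box r or s) or r is true.
Satisfying worlds: {u, v, w, x, y, z, t}

u, v, w, x, y, z, t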